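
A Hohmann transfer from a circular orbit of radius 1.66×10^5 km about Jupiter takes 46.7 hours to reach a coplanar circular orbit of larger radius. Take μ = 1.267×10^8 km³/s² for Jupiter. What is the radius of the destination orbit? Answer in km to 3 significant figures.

Transfer time t = 46.7 hours = 1.6812×10^5 s, and t = π√(a_t³/μ).
So a_t = (μ t²/π²)^(1/3) = (1.267×10^8 × (1.6812×10^5)² / π²)^(1/3) = 7.1324×10^5 km.
Since a_t = (r₁ + r₂)/2, r₂ = 2a_t − r₁ = 2×7.1324×10^5 − 1.660×10^5 = 1.26048×10^6 km.

r₂ = 1.26×10^6 km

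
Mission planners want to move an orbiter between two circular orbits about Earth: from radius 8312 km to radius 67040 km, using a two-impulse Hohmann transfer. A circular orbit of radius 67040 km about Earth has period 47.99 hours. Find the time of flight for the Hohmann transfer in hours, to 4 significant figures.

t = 10.11 hours

From Kepler's third law T² = 4π²r³/μ at r = 67040 km, T = 47.99 hours = 47.99 × 3600 s = 1.72764×10^5 s: μ = 4π²r³/T² = 3.98525×10^5 km³/s².
Semi-major axis of the transfer orbit: a_t = (8312 + 67040)/2 = 37676 km.
By Kepler's third law the transfer-orbit period is T = 2π√(a_t³/μ), so t = T/2 = 36390 s.
Converting: 36390 s ÷ 3600 s/hour = 10.11 hours.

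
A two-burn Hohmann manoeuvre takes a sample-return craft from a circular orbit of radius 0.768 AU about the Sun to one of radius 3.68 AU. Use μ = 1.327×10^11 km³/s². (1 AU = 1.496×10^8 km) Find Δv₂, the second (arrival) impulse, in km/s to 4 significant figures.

In km: r₁ = 0.768 × 1.496×10^8 = 1.148928×10^8 km; r₂ = 3.68 × 1.496×10^8 = 5.50528×10^8 km.
Transfer-ellipse semi-major axis a_t = (r₁ + r₂)/2 = (1.148928×10^8 + 5.50528×10^8)/2 = 3.327104×10^8 km.
On the circular orbit at r = 5.50528×10^8 km, v_c = √(μ/r) = 15.5255 km/s.
Vis-viva on the transfer ellipse at r = 5.50528×10^8 km gives v_t = √[μ(2/r − 1/a_t)] = 9.12345 km/s.
Δv₂ = |v_t − v_c| = |9.12345 − 15.5255| = 6.402 km/s.

Δv₂ = 6.402 km/s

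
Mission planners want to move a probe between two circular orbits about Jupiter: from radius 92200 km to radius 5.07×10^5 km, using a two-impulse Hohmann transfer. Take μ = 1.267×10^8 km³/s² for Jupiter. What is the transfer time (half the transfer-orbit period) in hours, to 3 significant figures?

t = 12.7 hours

The Hohmann ellipse has a_t = (r₁ + r₂)/2 = 2.996×10^5 km.
Transfer time t = π√(a_t³/μ) = π√((2.996×10^5)³ / 1.267×10^8) = 45770 s.
Converting: 45770 s ÷ 3600 s/hour = 12.7 hours.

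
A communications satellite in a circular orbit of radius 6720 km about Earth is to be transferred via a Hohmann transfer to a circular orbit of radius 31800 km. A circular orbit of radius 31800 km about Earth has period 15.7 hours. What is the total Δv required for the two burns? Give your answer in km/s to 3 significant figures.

Δv = 3.64 km/s

From Kepler's third law T² = 4π²r³/μ at r = 31800 km, T = 15.7 hours = 15.7 × 3600 s = 56520 s: μ = 4π²r³/T² = 3.97408×10^5 km³/s².
Semi-major axis of the transfer orbit: a_t = (6720 + 31800)/2 = 19260 km.
At r₁ the circular-orbit speed is v₁ = √(μ/r₁) = 7.690 km/s.
Transfer-orbit speed at r₁ (vis-viva equation): v_p = √[μ(2/r₁ − 1/a_t)] = 9.881 km/s.
First burn Δv₁ = |v_p − v₁| = 2.191 km/s.
Circular speed at r₂: v₂ = √(μ/r₂) = 3.535 km/s.
Transfer-orbit speed at r₂: v_a = √[μ(2/r₂ − 1/a_t)] = 2.088 km/s.
Second burn Δv₂ = |v₂ − v_a| = 1.447 km/s.
Total Δv = Δv₁ + Δv₂ = 3.638 km/s.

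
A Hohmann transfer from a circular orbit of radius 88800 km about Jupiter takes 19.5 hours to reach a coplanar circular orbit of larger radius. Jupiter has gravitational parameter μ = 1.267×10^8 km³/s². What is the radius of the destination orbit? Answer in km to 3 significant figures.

r₂ = 7.08×10^5 km

Transfer time t = 19.5 hours = 70200 s, and t = π√(a_t³/μ).
So a_t = (μ t²/π²)^(1/3) = (1.267×10^8 × (70200)² / π²)^(1/3) = 3.9846×10^5 km.
Since a_t = (r₁ + r₂)/2, r₂ = 2a_t − r₁ = 2×3.9846×10^5 − 88800 = 7.0812×10^5 km.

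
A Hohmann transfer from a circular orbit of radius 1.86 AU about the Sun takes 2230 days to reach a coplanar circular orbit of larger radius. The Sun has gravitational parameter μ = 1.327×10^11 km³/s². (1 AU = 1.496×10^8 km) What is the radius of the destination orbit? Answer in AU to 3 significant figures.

r₂ = 8.74 AU

In km: r₁ = 1.86 × 1.496×10^8 = 2.78256×10^8 km.
Transfer time t = 2230 days = 1.92672×10^8 s, and t = π√(a_t³/μ).
So a_t = (μ t²/π²)^(1/3) = (1.327×10^11 × (1.92672×10^8)² / π²)^(1/3) = 7.9324×10^8 km.
Since a_t = (r₁ + r₂)/2, r₂ = 2a_t − r₁ = 2×7.9324×10^8 − 2.78256×10^8 = 1.308224×10^9 km.
In AU: r₂ = 1.308224×10^9 / 1.496×10^8 = 8.74 AU.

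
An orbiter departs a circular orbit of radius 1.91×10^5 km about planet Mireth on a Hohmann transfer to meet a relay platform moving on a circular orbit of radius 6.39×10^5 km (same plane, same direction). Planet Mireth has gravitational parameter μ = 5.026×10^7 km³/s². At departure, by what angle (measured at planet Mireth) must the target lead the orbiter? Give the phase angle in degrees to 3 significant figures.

The Hohmann ellipse has a_t = (r₁ + r₂)/2 = 4.150×10^5 km.
The half-period of the transfer ellipse is t = π√(a_t³/μ) = 1.18471×10^5 s.
Target angular speed ω₂ = √(μ/r₂³) = 1.38791×10^-5 rad/s.
Angle swept by the target during transfer: ω₂·t = 1.6443 rad = 94.21°.
The orbiter traverses 180° on the transfer ellipse, so the target must lead by 180° − 94.21° = 85.8°.

φ = 85.8°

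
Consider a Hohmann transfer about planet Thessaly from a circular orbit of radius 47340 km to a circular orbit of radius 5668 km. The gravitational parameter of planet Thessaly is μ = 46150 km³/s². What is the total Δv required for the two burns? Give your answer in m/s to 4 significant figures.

Δv = 1491 m/s

Semi-major axis of the transfer orbit: a_t = (47340 + 5668)/2 = 26504 km.
Circular speed at r₁: v₁ = √(μ/r₁) = √(46150/47340) = 0.9874 km/s.
On the transfer ellipse at r₁, vis-viva equation gives v_a = √[μ(2/r₁ − 1/a_t)] = 0.4566 km/s.
First burn Δv₁ = |v_a − v₁| = 0.5308 km/s.
At r₂, v₂ = √(μ/r₂) = 2.85345 km/s.
Transfer-orbit speed at r₂: v_p = √[μ(2/r₂ − 1/a_t)] = 3.81355 km/s.
Second burn Δv₂ = |v₂ − v_p| = 0.9601 km/s.
Δv = Δv₁ + Δv₂ = 0.5308 + 0.9601 = 1.491 km/s.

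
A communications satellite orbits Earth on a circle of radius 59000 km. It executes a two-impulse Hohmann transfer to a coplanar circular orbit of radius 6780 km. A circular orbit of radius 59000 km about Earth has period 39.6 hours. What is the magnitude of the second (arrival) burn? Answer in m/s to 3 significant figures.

Δv₂ = 2600 m/s

From Kepler's third law T² = 4π²r³/μ at r = 59000 km, T = 39.6 hours = 39.6 × 3600 s = 1.4256×10^5 s: μ = 4π²r³/T² = 3.98952×10^5 km³/s².
The Hohmann ellipse has a_t = (r₁ + r₂)/2 = 32890 km.
Circular speed at r = 6780 km: v_c = √(μ/r) = 7.6709 km/s.
Vis-viva on the transfer ellipse at r = 6780 km gives v_t = √[μ(2/r − 1/a_t)] = 10.274 km/s.
Δv₂ = |v_t − v_c| = |10.274 − 7.6709| = 2.603 km/s.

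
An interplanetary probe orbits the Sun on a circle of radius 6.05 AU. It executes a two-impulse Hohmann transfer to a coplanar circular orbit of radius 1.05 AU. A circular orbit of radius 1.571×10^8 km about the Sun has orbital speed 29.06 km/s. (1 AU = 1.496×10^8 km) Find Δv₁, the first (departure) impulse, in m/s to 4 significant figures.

From the circular-orbit relation v² = μ/r at r = 1.571×10^8 km: μ = v²r = (29.06)² × 1.571×10^8 = 1.32668×10^11 km³/s².
In km: r₁ = 6.05 × 1.496×10^8 = 9.0508×10^8 km; r₂ = 1.05 × 1.496×10^8 = 1.5708×10^8 km.
Transfer-ellipse semi-major axis a_t = (r₁ + r₂)/2 = (9.0508×10^8 + 1.5708×10^8)/2 = 5.3108×10^8 km.
Circular speed at r = 9.0508×10^8 km: v_c = √(μ/r) = 12.1071 km/s.
Vis-viva on the transfer ellipse at r = 9.0508×10^8 km gives v_t = √[μ(2/r − 1/a_t)] = 6.58447 km/s.
Δv₁ = |v_t − v_c| = |6.58447 − 12.1071| = 5.523 km/s.

Δv₁ = 5523 m/s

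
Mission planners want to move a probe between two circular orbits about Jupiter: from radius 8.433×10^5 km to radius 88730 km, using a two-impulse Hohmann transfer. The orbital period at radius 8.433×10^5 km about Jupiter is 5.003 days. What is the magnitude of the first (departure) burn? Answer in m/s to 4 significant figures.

From Kepler's third law T² = 4π²r³/μ at r = 8.433×10^5 km, T = 5.003 days = 5.003 × 86400 s = 4.322592×10^5 s: μ = 4π²r³/T² = 1.26712×10^8 km³/s².
The Hohmann ellipse has a_t = (r₁ + r₂)/2 = 4.66015×10^5 km.
On the circular orbit at r = 8.433×10^5 km, v_c = √(μ/r) = 12.258 km/s.
Vis-viva on the transfer ellipse at r = 8.433×10^5 km gives v_t = √[μ(2/r − 1/a_t)] = 5.3488 km/s.
Δv₁ = |v_t − v_c| = |5.3488 − 12.258| = 6.909 km/s.

Δv₁ = 6909 m/s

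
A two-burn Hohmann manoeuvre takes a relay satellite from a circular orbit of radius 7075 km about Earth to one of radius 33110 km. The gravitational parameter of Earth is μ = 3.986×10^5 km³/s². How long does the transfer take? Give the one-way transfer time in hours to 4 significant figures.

Semi-major axis of the transfer orbit: a_t = (7075 + 33110)/2 = 20092.5 km.
Half the transfer-orbit period gives t = π√(a_t³/μ) = 14172 s.
Converting: 14172 s ÷ 3600 s/hour = 3.937 hours.

t = 3.937 hours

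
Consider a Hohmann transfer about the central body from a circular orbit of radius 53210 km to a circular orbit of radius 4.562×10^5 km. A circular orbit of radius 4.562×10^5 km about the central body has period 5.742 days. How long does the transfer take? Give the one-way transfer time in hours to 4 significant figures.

t = 28.75 hours

From Kepler's third law T² = 4π²r³/μ at r = 4.562×10^5 km, T = 5.742 days = 5.742 × 86400 s = 4.961088×10^5 s: μ = 4π²r³/T² = 1.52290×10^7 km³/s².
The Hohmann ellipse has a_t = (r₁ + r₂)/2 = 2.54705×10^5 km.
Half the transfer-orbit period gives t = π√(a_t³/μ) = 1.035×10^5 s.
Converting: 1.035×10^5 s ÷ 3600 s/hour = 28.75 hours.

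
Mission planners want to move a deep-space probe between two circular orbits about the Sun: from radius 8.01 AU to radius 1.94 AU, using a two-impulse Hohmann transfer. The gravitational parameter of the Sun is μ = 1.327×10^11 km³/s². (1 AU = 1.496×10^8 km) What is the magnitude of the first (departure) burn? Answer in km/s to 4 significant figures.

Δv₁ = 3.952 km/s

In km: r₁ = 8.01 × 1.496×10^8 = 1.198296×10^9 km; r₂ = 1.94 × 1.496×10^8 = 2.90224×10^8 km.
The Hohmann ellipse has a_t = (r₁ + r₂)/2 = 7.4426×10^8 km.
On the circular orbit at r = 1.198296×10^9 km, v_c = √(μ/r) = 10.523 km/s.
Transfer-orbit speed at the same r (vis-viva, a = a_t): v_t = √[μ(2/r − 1/a_t)] = 6.5714 km/s.
Δv₁ = |v_t − v_c| = |6.5714 − 10.523| = 3.952 km/s.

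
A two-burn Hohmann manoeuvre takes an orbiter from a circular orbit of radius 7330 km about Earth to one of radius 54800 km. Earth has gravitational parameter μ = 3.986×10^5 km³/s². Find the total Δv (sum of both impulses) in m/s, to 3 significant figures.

Δv = 3810 m/s

Semi-major axis of the transfer orbit: a_t = (7330 + 54800)/2 = 31065 km.
At r₁ the circular-orbit speed is v₁ = √(μ/r₁) = 7.374 km/s.
Transfer-orbit speed at r₁ (v² = μ(2/r − 1/a)): v_p = √[μ(2/r₁ − 1/a_t)] = 9.794 km/s.
First burn Δv₁ = |v_p − v₁| = 2.420 km/s.
Circular speed at r₂: v₂ = √(μ/r₂) = 2.697 km/s.
Transfer-orbit speed at r₂: v_a = √[μ(2/r₂ − 1/a_t)] = 1.310 km/s.
Second burn Δv₂ = |v₂ − v_a| = 1.387 km/s.
Total Δv = Δv₁ + Δv₂ = 3.807 km/s.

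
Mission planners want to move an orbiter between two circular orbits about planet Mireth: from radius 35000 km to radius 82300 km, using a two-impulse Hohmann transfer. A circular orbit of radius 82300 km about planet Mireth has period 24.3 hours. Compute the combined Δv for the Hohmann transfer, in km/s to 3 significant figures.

Δv = 3.02 km/s

From Kepler's third law T² = 4π²r³/μ at r = 82300 km, T = 24.3 hours = 24.3 × 3600 s = 87480 s: μ = 4π²r³/T² = 2.87569×10^6 km³/s².
Semi-major axis of the transfer orbit: a_t = (35000 + 82300)/2 = 58650 km.
Circular speed at r₁: v₁ = √(μ/r₁) = √(2.87569×10^6/35000) = 9.0644 km/s.
Transfer-orbit speed at r₁ (vis-viva equation): v_p = √[μ(2/r₁ − 1/a_t)] = 10.737 km/s.
First burn Δv₁ = |v_p − v₁| = 1.673 km/s.
At r₂, v₂ = √(μ/r₂) = 5.911 km/s.
Transfer-orbit speed at r₂: v_a = √[μ(2/r₂ − 1/a_t)] = 4.566 km/s.
Second burn Δv₂ = |v₂ − v_a| = 1.345 km/s.
Total Δv = Δv₁ + Δv₂ = 3.018 km/s.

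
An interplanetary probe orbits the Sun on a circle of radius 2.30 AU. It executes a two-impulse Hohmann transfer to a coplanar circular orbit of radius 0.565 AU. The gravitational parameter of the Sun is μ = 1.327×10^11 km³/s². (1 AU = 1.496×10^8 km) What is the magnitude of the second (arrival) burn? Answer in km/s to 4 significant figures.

In km: r₁ = 2.30 × 1.496×10^8 = 3.4408×10^8 km; r₂ = 0.565 × 1.496×10^8 = 8.4524×10^7 km.
Semi-major axis of the transfer orbit: a_t = (3.4408×10^8 + 8.4524×10^7)/2 = 2.14302×10^8 km.
Circular speed at r = 8.4524×10^7 km: v_c = √(μ/r) = 39.623 km/s.
Transfer-orbit speed at the same r (vis-viva, a = a_t): v_t = √[μ(2/r − 1/a_t)] = 50.207 km/s.
Δv₂ = |v_t − v_c| = |50.207 − 39.623| = 10.58 km/s.

Δv₂ = 10.58 km/s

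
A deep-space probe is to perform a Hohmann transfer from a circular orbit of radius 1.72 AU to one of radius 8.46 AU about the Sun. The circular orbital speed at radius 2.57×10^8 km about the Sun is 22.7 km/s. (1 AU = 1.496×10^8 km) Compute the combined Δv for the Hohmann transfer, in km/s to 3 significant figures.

From the circular-orbit relation v² = μ/r at r = 2.57×10^8 km: μ = v²r = (22.7)² × 2.57×10^8 = 1.32430×10^11 km³/s².
In km: r₁ = 1.72 × 1.496×10^8 = 2.57312×10^8 km; r₂ = 8.46 × 1.496×10^8 = 1.265616×10^9 km.
The Hohmann ellipse has a_t = (r₁ + r₂)/2 = 7.61464×10^8 km.
At r₁ the circular-orbit speed is v₁ = √(μ/r₁) = 22.686 km/s.
Transfer-orbit speed at r₁ (vis-viva): v_p = √[μ(2/r₁ − 1/a_t)] = 29.247 km/s.
First burn Δv₁ = |v_p − v₁| = 6.561 km/s.
At r₂, v₂ = √(μ/r₂) = 10.229 km/s.
Transfer-orbit speed at r₂: v_a = √[μ(2/r₂ − 1/a_t)] = 5.9463 km/s.
Second burn Δv₂ = |v₂ − v_a| = 4.283 km/s.
Total Δv = Δv₁ + Δv₂ = 10.84 km/s.

Δv = 10.8 km/s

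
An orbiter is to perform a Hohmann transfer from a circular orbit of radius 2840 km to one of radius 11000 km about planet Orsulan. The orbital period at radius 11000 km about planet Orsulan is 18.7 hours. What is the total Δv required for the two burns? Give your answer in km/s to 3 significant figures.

Δv = 0.896 km/s

From Kepler's third law T² = 4π²r³/μ at r = 11000 km, T = 18.7 hours = 18.7 × 3600 s = 67320 s: μ = 4π²r³/T² = 11594.4 km³/s².
The Hohmann ellipse has a_t = (r₁ + r₂)/2 = 6920 km.
Circular speed at r₁: v₁ = √(μ/r₁) = √(11594.4/2840) = 2.02053 km/s.
Transfer-orbit speed at r₁ (vis-viva equation): v_p = √[μ(2/r₁ − 1/a_t)] = 2.54747 km/s.
First burn Δv₁ = |v_p − v₁| = 0.5269 km/s.
Circular speed at r₂: v₂ = √(μ/r₂) = 1.0267 km/s.
Transfer-orbit speed at r₂: v_a = √[μ(2/r₂ − 1/a_t)] = 0.65771 km/s.
Second burn Δv₂ = |v₂ − v_a| = 0.3690 km/s.
Δv = Δv₁ + Δv₂ = 0.5269 + 0.3690 = 0.8959 km/s.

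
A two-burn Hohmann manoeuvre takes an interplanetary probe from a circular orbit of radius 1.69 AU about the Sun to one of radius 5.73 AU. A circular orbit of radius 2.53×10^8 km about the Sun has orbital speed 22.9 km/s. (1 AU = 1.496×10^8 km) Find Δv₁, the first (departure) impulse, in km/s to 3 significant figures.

Δv₁ = 5.56 km/s

From the circular-orbit relation v² = μ/r at r = 2.53×10^8 km: μ = v²r = (22.9)² × 2.53×10^8 = 1.32676×10^11 km³/s².
In km: r₁ = 1.69 × 1.496×10^8 = 2.52824×10^8 km; r₂ = 5.73 × 1.496×10^8 = 8.57208×10^8 km.
The Hohmann ellipse has a_t = (r₁ + r₂)/2 = 5.55016×10^8 km.
Circular speed at r = 2.52824×10^8 km: v_c = √(μ/r) = 22.908 km/s.
Vis-viva on the transfer ellipse at r = 2.52824×10^8 km gives v_t = √[μ(2/r − 1/a_t)] = 28.469 km/s.
Δv₁ = |v_t − v_c| = |28.469 − 22.908| = 5.561 km/s.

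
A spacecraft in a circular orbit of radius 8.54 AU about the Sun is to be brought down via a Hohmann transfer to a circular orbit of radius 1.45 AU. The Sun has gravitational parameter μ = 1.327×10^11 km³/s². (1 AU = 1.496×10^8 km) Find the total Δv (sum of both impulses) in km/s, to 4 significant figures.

Δv = 12.31 km/s

In km: r₁ = 8.54 × 1.496×10^8 = 1.277584×10^9 km; r₂ = 1.45 × 1.496×10^8 = 2.1692×10^8 km.
The Hohmann ellipse has a_t = (r₁ + r₂)/2 = 7.47252×10^8 km.
At r₁ the circular-orbit speed is v₁ = √(μ/r₁) = 10.19156 km/s.
Transfer-orbit speed at r₁ (vis-viva equation): v_a = √[μ(2/r₁ − 1/a_t)] = 5.491070 km/s.
First burn Δv₁ = |v_a − v₁| = 4.700 km/s.
Circular speed at r₂: v₂ = √(μ/r₂) = 24.734 km/s.
Transfer-orbit speed at r₂: v_p = √[μ(2/r₂ − 1/a_t)] = 32.341 km/s.
Second burn Δv₂ = |v₂ − v_p| = 7.607 km/s.
Δv = Δv₁ + Δv₂ = 4.700 + 7.607 = 12.31 km/s.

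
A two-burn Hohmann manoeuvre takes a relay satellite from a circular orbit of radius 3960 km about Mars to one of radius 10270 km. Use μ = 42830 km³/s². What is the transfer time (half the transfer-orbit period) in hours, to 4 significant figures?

Transfer-ellipse semi-major axis a_t = (r₁ + r₂)/2 = (3960 + 10270)/2 = 7115 km.
By Kepler's third law the transfer-orbit period is T = 2π√(a_t³/μ), so t = T/2 = 9110 s.
Converting: 9110 s ÷ 3600 s/hour = 2.531 hours.

t = 2.531 hours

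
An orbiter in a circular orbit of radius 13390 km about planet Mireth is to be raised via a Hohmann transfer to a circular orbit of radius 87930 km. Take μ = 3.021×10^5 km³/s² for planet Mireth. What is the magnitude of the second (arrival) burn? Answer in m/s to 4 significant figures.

Δv₂ = 900.6 m/s

Transfer-ellipse semi-major axis a_t = (r₁ + r₂)/2 = (13390 + 87930)/2 = 50660 km.
On the circular orbit at r = 87930 km, v_c = √(μ/r) = 1.85356 km/s.
Vis-viva on the transfer ellipse at r = 87930 km gives v_t = √[μ(2/r − 1/a_t)] = 0.952938 km/s.
Δv₂ = |v_t − v_c| = |0.952938 − 1.85356| = 0.9006 km/s.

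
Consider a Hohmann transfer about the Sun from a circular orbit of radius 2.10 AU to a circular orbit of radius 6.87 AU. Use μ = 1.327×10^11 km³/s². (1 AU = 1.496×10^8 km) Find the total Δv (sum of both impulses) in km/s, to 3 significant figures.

In km: r₁ = 2.10 × 1.496×10^8 = 3.1416×10^8 km; r₂ = 6.87 × 1.496×10^8 = 1.027752×10^9 km.
Transfer-ellipse semi-major axis a_t = (r₁ + r₂)/2 = (3.1416×10^8 + 1.027752×10^9)/2 = 6.70956×10^8 km.
Circular speed at r₁: v₁ = √(μ/r₁) = √(1.327×10^11/3.1416×10^8) = 20.552 km/s.
Transfer-orbit speed at r₁ (v² = μ(2/r − 1/a)): v_p = √[μ(2/r₁ − 1/a_t)] = 25.436 km/s.
First burn Δv₁ = |v_p − v₁| = 4.884 km/s.
Circular speed at r₂: v₂ = √(μ/r₂) = 11.363 km/s.
Transfer-orbit speed at r₂: v_a = √[μ(2/r₂ − 1/a_t)] = 7.7753 km/s.
Second burn Δv₂ = |v₂ − v_a| = 3.588 km/s.
Total Δv = Δv₁ + Δv₂ = 8.472 km/s.

Δv = 8.47 km/s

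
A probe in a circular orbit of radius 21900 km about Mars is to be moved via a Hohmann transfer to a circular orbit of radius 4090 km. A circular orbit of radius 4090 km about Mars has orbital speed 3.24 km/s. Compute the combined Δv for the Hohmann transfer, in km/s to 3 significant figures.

From the circular-orbit relation v² = μ/r at r = 4090 km: μ = v²r = (3.24)² × 4090 = 42935.2 km³/s².
The Hohmann ellipse has a_t = (r₁ + r₂)/2 = 12995 km.
At r₁ the circular-orbit speed is v₁ = √(μ/r₁) = 1.4002 km/s.
On the transfer ellipse at r₁, vis-viva equation gives v_a = √[μ(2/r₁ − 1/a_t)] = 0.78552 km/s.
First burn Δv₁ = |v_a − v₁| = 0.6147 km/s.
At r₂, v₂ = √(μ/r₂) = 3.2400 km/s.
Transfer-orbit speed at r₂: v_p = √[μ(2/r₂ − 1/a_t)] = 4.2061 km/s.
Second burn Δv₂ = |v₂ − v_p| = 0.9661 km/s.
Δv = Δv₁ + Δv₂ = 0.6147 + 0.9661 = 1.581 km/s.

Δv = 1.58 km/s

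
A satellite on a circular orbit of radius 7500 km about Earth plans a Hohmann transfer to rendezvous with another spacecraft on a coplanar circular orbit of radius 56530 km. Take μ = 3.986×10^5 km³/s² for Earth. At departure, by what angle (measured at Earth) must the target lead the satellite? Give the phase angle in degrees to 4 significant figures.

The Hohmann ellipse has a_t = (r₁ + r₂)/2 = 32015 km.
Transfer time t = π√(a_t³/μ) = 28500 s.
The target's mean motion on its circular orbit is ω₂ = √(μ/r₂³) = 4.697×10^-5 rad/s.
Angle swept by the target during transfer: ω₂·t = 1.339 rad = 76.72°.
Arrival is 180° from departure on the ellipse, so φ = 180° − 76.72° = 103.3°.

φ = 103.3°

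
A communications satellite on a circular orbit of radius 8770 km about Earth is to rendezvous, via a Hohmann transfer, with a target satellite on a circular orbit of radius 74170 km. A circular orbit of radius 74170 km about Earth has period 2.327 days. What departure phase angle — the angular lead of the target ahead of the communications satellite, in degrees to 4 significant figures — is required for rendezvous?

φ = 104.7°

From Kepler's third law T² = 4π²r³/μ at r = 74170 km, T = 2.327 days = 2.327 × 86400 s = 2.010528×10^5 s: μ = 4π²r³/T² = 3.98496×10^5 km³/s².
The Hohmann ellipse has a_t = (r₁ + r₂)/2 = 41470 km.
Transfer time t = π√(a_t³/μ) = 42028.0 s.
The target's mean motion on its circular orbit is ω₂ = √(μ/r₂³) = 3.12514×10^-5 rad/s.
Angle swept by the target during transfer: ω₂·t = 1.31343 rad = 75.254°.
The communications satellite traverses 180° on the transfer ellipse, so the target must lead by 180° − 75.254° = 104.7°.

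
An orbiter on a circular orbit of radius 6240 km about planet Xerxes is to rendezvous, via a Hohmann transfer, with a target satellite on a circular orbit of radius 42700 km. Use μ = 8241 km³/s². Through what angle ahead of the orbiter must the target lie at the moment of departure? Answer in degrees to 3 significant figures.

φ = 102°

Transfer-ellipse semi-major axis a_t = (r₁ + r₂)/2 = (6240 + 42700)/2 = 24470 km.
Transfer time t = π√(a_t³/μ) = 1.325×10^5 s.
The target's mean motion on its circular orbit is ω₂ = √(μ/r₂³) = 1.029×10^-5 rad/s.
Angle swept by the target during transfer: ω₂·t = 1.363 rad = 78.09°.
Arrival is 180° from departure on the ellipse, so φ = 180° − 78.09° = 102°.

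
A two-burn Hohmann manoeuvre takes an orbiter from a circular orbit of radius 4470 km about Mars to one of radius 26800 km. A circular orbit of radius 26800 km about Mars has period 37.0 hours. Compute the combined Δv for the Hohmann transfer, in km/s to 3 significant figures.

Δv = 1.55 km/s

From Kepler's third law T² = 4π²r³/μ at r = 26800 km, T = 37.0 hours = 37.0 × 3600 s = 1.332×10^5 s: μ = 4π²r³/T² = 42830.7 km³/s².
Semi-major axis of the transfer orbit: a_t = (4470 + 26800)/2 = 15635 km.
At r₁ the circular-orbit speed is v₁ = √(μ/r₁) = 3.0955 km/s.
On the transfer ellipse at r₁, vis-viva gives v_p = √[μ(2/r₁ − 1/a_t)] = 4.0527 km/s.
First burn Δv₁ = |v_p − v₁| = 0.9572 km/s.
At r₂, v₂ = √(μ/r₂) = 1.26418 km/s.
Transfer-orbit speed at r₂: v_a = √[μ(2/r₂ − 1/a_t)] = 0.675951 km/s.
Second burn Δv₂ = |v₂ − v_a| = 0.5882 km/s.
Total Δv = Δv₁ + Δv₂ = 1.545 km/s.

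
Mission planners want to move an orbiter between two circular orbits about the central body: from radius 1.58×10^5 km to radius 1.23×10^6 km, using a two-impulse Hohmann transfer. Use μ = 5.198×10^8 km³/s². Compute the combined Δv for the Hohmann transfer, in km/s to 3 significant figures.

Δv = 29.8 km/s

The Hohmann ellipse has a_t = (r₁ + r₂)/2 = 6.940×10^5 km.
At r₁ the circular-orbit speed is v₁ = √(μ/r₁) = 57.36 km/s.
Transfer-orbit speed at r₁ (v² = μ(2/r − 1/a)): v_p = √[μ(2/r₁ − 1/a_t)] = 76.36 km/s.
First burn Δv₁ = |v_p − v₁| = 19.00 km/s.
At r₂, v₂ = √(μ/r₂) = 20.56 km/s.
Transfer-orbit speed at r₂: v_a = √[μ(2/r₂ − 1/a_t)] = 9.809 km/s.
Second burn Δv₂ = |v₂ − v_a| = 10.75 km/s.
Total Δv = Δv₁ + Δv₂ = 29.75 km/s.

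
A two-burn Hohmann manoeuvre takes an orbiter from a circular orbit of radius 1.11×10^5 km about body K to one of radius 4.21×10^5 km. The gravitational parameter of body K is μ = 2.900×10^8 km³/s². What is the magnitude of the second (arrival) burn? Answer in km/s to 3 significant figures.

Δv₂ = 9.29 km/s

Transfer-ellipse semi-major axis a_t = (r₁ + r₂)/2 = (1.110×10^5 + 4.210×10^5)/2 = 2.660×10^5 km.
Circular speed at r = 4.210×10^5 km: v_c = √(μ/r) = 26.2457 km/s.
Transfer-orbit speed at the same r (vis-viva, a = a_t): v_t = √[μ(2/r − 1/a_t)] = 16.9543 km/s.
Δv₂ = |v_t − v_c| = |16.9543 − 26.2457| = 9.291 km/s.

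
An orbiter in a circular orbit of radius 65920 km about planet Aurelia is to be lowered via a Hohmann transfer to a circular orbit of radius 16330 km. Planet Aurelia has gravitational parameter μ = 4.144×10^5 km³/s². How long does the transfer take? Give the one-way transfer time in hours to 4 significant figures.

The Hohmann ellipse has a_t = (r₁ + r₂)/2 = 41125 km.
By Kepler's third law the transfer-orbit period is T = 2π√(a_t³/μ), so t = T/2 = 40700 s.
Converting: 40700 s ÷ 3600 s/hour = 11.31 hours.

t = 11.31 hours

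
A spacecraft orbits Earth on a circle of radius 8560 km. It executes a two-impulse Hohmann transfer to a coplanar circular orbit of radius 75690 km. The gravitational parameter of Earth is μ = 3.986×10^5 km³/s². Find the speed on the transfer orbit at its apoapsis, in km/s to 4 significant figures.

Semi-major axis of the transfer orbit: a_t = (8560 + 75690)/2 = 42125 km.
At apoapsis, r = 75690 km.
Vis-viva: v = √[μ(2/r − 1/a_t)] = √[3.986×10^5 × (2/75690 − 1/42125)] = 1.034 km/s.

v = 1.034 km/s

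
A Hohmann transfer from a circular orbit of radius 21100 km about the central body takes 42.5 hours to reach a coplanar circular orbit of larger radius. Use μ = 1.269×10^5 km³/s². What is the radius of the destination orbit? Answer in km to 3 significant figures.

Transfer time t = 42.5 hours = 1.530×10^5 s, and t = π√(a_t³/μ).
So a_t = (μ t²/π²)^(1/3) = (1.269×10^5 × (1.530×10^5)² / π²)^(1/3) = 67016 km.
Since a_t = (r₁ + r₂)/2, r₂ = 2a_t − r₁ = 2×67016 − 21100 = 1.12932×10^5 km.

r₂ = 1.13×10^5 km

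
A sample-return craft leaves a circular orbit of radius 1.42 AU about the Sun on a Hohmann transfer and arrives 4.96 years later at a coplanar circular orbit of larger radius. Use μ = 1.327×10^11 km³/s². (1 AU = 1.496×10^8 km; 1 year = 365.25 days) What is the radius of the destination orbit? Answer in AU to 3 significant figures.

In km: r₁ = 1.42 × 1.496×10^8 = 2.12432×10^8 km.
Transfer time t = 4.96 years × 365.25 × 86400 s = 1.56525696×10^8 s, and t = π√(a_t³/μ).
So a_t = (μ t²/π²)^(1/3) = (1.327×10^11 × (1.56525696×10^8)² / π²)^(1/3) = 6.9063×10^8 km.
Since a_t = (r₁ + r₂)/2, r₂ = 2a_t − r₁ = 2×6.9063×10^8 − 2.12432×10^8 = 1.168828×10^9 km.
In AU: r₂ = 1.168828×10^9 / 1.496×10^8 = 7.81 AU.

r₂ = 7.81 AU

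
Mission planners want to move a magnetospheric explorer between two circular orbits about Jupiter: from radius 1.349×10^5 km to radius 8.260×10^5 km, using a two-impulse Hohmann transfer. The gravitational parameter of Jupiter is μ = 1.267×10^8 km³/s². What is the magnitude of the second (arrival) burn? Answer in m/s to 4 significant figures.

Transfer-ellipse semi-major axis a_t = (r₁ + r₂)/2 = (1.349×10^5 + 8.260×10^5)/2 = 4.8045×10^5 km.
Circular speed at r = 8.260×10^5 km: v_c = √(μ/r) = 12.385 km/s.
Transfer-orbit speed at the same r (vis-viva, a = a_t): v_t = √[μ(2/r − 1/a_t)] = 6.5627 km/s.
Δv₂ = |v_t − v_c| = |6.5627 − 12.385| = 5.822 km/s.

Δv₂ = 5822 m/s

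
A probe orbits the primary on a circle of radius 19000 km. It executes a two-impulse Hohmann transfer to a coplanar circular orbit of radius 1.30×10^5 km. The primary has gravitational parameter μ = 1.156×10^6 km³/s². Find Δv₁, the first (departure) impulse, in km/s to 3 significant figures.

Semi-major axis of the transfer orbit: a_t = (19000 + 1.300×10^5)/2 = 74500 km.
On the circular orbit at r = 19000 km, v_c = √(μ/r) = 7.8001 km/s.
Vis-viva on the transfer ellipse at r = 19000 km gives v_t = √[μ(2/r − 1/a_t)] = 10.304 km/s.
Δv₁ = |v_t − v_c| = |10.304 − 7.8001| = 2.504 km/s.

Δv₁ = 2.50 km/s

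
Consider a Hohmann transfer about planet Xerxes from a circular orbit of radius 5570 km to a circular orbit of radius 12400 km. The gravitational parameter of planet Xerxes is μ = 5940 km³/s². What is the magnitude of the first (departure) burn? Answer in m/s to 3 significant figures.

Δv₁ = 180 m/s

Semi-major axis of the transfer orbit: a_t = (5570 + 12400)/2 = 8985 km.
Circular speed at r = 5570 km: v_c = √(μ/r) = 1.0327 km/s.
Vis-viva on the transfer ellipse at r = 5570 km gives v_t = √[μ(2/r − 1/a_t)] = 1.2132 km/s.
Δv₁ = |v_t − v_c| = |1.2132 − 1.0327| = 0.1805 km/s.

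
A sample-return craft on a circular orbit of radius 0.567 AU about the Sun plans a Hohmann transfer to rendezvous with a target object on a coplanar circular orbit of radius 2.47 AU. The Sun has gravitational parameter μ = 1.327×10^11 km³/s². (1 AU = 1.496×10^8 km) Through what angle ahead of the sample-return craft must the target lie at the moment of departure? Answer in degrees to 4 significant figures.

φ = 93.23°

In km: r₁ = 0.567 × 1.496×10^8 = 8.48232×10^7 km; r₂ = 2.47 × 1.496×10^8 = 3.69512×10^8 km.
Semi-major axis of the transfer orbit: a_t = (8.48232×10^7 + 3.69512×10^8)/2 = 2.271676×10^8 km.
Transfer time t = π√(a_t³/μ) = 2.95280×10^7 s.
The target's mean motion on its circular orbit is ω₂ = √(μ/r₂³) = 5.12853×10^-8 rad/s.
Angle swept by the target during transfer: ω₂·t = 1.5144 rad = 86.77°.
The sample-return craft traverses 180° on the transfer ellipse, so the target must lead by 180° − 86.77° = 93.23°.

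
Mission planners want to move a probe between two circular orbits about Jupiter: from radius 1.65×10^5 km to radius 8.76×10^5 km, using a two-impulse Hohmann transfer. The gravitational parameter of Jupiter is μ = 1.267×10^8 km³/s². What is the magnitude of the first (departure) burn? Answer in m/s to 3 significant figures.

The Hohmann ellipse has a_t = (r₁ + r₂)/2 = 5.205×10^5 km.
On the circular orbit at r = 1.650×10^5 km, v_c = √(μ/r) = 27.711 km/s.
Transfer-orbit speed at the same r (vis-viva, a = a_t): v_t = √[μ(2/r − 1/a_t)] = 35.949 km/s.
Δv₁ = |v_t − v_c| = |35.949 − 27.711| = 8.238 km/s.

Δv₁ = 8240 m/s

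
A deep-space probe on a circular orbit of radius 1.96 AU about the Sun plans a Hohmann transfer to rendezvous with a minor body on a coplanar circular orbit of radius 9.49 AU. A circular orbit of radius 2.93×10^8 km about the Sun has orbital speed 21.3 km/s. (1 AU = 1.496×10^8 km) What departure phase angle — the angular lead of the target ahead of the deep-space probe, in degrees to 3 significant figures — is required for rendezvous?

φ = 95.7°

From the circular-orbit relation v² = μ/r at r = 2.93×10^8 km: μ = v²r = (21.3)² × 2.93×10^8 = 1.32931×10^11 km³/s².
In km: r₁ = 1.96 × 1.496×10^8 = 2.93216×10^8 km; r₂ = 9.49 × 1.496×10^8 = 1.419704×10^9 km.
Transfer-ellipse semi-major axis a_t = (r₁ + r₂)/2 = (2.93216×10^8 + 1.419704×10^9)/2 = 8.5646×10^8 km.
Transfer time t = π√(a_t³/μ) = 2.160×10^8 s.
Target angular speed ω₂ = √(μ/r₂³) = 6.816×10^-9 rad/s.
Angle swept by the target during transfer: ω₂·t = 1.472 rad = 84.34°.
Arrival is 180° from departure on the ellipse, so φ = 180° − 84.34° = 95.7°.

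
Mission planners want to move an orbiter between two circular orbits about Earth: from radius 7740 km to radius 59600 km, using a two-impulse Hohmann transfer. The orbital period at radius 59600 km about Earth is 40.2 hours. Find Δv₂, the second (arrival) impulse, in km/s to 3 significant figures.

From Kepler's third law T² = 4π²r³/μ at r = 59600 km, T = 40.2 hours = 40.2 × 3600 s = 1.4472×10^5 s: μ = 4π²r³/T² = 3.99063×10^5 km³/s².
Semi-major axis of the transfer orbit: a_t = (7740 + 59600)/2 = 33670 km.
On the circular orbit at r = 59600 km, v_c = √(μ/r) = 2.588 km/s.
Vis-viva on the transfer ellipse at r = 59600 km gives v_t = √[μ(2/r − 1/a_t)] = 1.241 km/s.
Δv₂ = |v_t − v_c| = |1.241 − 2.588| = 1.347 km/s.

Δv₂ = 1.35 km/s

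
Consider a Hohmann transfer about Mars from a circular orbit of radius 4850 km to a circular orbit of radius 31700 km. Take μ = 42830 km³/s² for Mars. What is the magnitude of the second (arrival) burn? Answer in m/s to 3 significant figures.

Transfer-ellipse semi-major axis a_t = (r₁ + r₂)/2 = (4850 + 31700)/2 = 18275 km.
Circular speed at r = 31700 km: v_c = √(μ/r) = 1.1624 km/s.
Vis-viva on the transfer ellipse at r = 31700 km gives v_t = √[μ(2/r − 1/a_t)] = 0.59881 km/s.
Δv₂ = |v_t − v_c| = |0.59881 − 1.1624| = 0.5636 km/s.

Δv₂ = 564 m/s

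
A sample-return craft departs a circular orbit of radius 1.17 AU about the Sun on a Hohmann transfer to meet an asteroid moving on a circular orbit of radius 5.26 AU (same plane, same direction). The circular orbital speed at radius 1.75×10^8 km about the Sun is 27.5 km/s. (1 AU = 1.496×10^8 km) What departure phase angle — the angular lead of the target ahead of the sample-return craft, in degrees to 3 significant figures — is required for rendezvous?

φ = 94.0°

From the circular-orbit relation v² = μ/r at r = 1.75×10^8 km: μ = v²r = (27.5)² × 1.75×10^8 = 1.32344×10^11 km³/s².
In km: r₁ = 1.17 × 1.496×10^8 = 1.75032×10^8 km; r₂ = 5.26 × 1.496×10^8 = 7.86896×10^8 km.
Transfer-ellipse semi-major axis a_t = (r₁ + r₂)/2 = (1.75032×10^8 + 7.86896×10^8)/2 = 4.80964×10^8 km.
The half-period of the transfer ellipse is t = π√(a_t³/μ) = 9.109×10^7 s.
The target's mean motion on its circular orbit is ω₂ = √(μ/r₂³) = 1.648×10^-8 rad/s.
Angle swept by the target during transfer: ω₂·t = 1.5012 rad = 86.01°.
Arrival is 180° from departure on the ellipse, so φ = 180° − 86.01° = 94.0°.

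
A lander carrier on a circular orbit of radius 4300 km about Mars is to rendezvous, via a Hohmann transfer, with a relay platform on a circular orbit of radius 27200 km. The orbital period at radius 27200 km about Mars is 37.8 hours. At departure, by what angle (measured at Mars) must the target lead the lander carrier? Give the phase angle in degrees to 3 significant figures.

From Kepler's third law T² = 4π²r³/μ at r = 27200 km, T = 37.8 hours = 37.8 × 3600 s = 1.3608×10^5 s: μ = 4π²r³/T² = 42902.0 km³/s².
Transfer-ellipse semi-major axis a_t = (r₁ + r₂)/2 = (4300 + 27200)/2 = 15750 km.
The half-period of the transfer ellipse is t = π√(a_t³/μ) = 29980 s.
The target's mean motion on its circular orbit is ω₂ = √(μ/r₂³) = 4.6173×10^-5 rad/s.
Angle swept by the target during transfer: ω₂·t = 1.3843 rad = 79.31°.
The lander carrier traverses 180° on the transfer ellipse, so the target must lead by 180° − 79.31° = 101°.

φ = 101°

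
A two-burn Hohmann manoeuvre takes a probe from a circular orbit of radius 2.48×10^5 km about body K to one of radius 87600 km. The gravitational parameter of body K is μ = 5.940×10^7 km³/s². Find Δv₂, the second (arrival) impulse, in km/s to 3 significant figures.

The Hohmann ellipse has a_t = (r₁ + r₂)/2 = 1.678×10^5 km.
On the circular orbit at r = 87600 km, v_c = √(μ/r) = 26.040 km/s.
Transfer-orbit speed at the same r (vis-viva, a = a_t): v_t = √[μ(2/r − 1/a_t)] = 31.657 km/s.
Δv₂ = |v_t − v_c| = |31.657 − 26.040| = 5.617 km/s.

Δv₂ = 5.62 km/s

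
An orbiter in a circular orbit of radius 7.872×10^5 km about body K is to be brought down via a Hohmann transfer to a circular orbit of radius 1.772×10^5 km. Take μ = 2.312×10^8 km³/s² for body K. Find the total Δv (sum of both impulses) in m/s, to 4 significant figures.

Δv = 16780 m/s

Transfer-ellipse semi-major axis a_t = (r₁ + r₂)/2 = (7.872×10^5 + 1.772×10^5)/2 = 4.822×10^5 km.
Circular speed at r₁: v₁ = √(μ/r₁) = √(2.312×10^8/7.872×10^5) = 17.138 km/s.
On the transfer ellipse at r₁, v² = μ(2/r − 1/a) gives v_a = √[μ(2/r₁ − 1/a_t)] = 10.389 km/s.
First burn Δv₁ = |v_a − v₁| = 6.749 km/s.
Circular speed at r₂: v₂ = √(μ/r₂) = 36.12 km/s.
Transfer-orbit speed at r₂: v_p = √[μ(2/r₂ − 1/a_t)] = 46.15 km/s.
Second burn Δv₂ = |v₂ − v_p| = 10.03 km/s.
Total Δv = Δv₁ + Δv₂ = 16.78 km/s.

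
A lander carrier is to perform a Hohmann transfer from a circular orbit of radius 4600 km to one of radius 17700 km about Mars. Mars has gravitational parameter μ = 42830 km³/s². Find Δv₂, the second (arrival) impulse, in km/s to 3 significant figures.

The Hohmann ellipse has a_t = (r₁ + r₂)/2 = 11150 km.
On the circular orbit at r = 17700 km, v_c = √(μ/r) = 1.55556 km/s.
Vis-viva on the transfer ellipse at r = 17700 km gives v_t = √[μ(2/r − 1/a_t)] = 0.999146 km/s.
Δv₂ = |v_t − v_c| = |0.999146 − 1.55556| = 0.5564 km/s.

Δv₂ = 0.556 km/s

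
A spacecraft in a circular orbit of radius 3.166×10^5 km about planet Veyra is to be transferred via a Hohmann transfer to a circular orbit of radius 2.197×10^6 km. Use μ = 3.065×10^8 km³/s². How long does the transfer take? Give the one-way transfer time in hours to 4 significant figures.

Semi-major axis of the transfer orbit: a_t = (3.166×10^5 + 2.197×10^6)/2 = 1.2568×10^6 km.
Transfer time t = π√(a_t³/μ) = π√((1.2568×10^6)³ / 3.065×10^8) = 2.5283×10^5 s.
Converting: 2.5283×10^5 s ÷ 3600 s/hour = 70.23 hours.

t = 70.23 hours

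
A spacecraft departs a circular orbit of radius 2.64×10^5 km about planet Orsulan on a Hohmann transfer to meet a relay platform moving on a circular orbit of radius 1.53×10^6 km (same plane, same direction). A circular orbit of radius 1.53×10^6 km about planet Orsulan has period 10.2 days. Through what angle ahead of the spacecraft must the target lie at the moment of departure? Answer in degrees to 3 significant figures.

From Kepler's third law T² = 4π²r³/μ at r = 1.53×10^6 km, T = 10.2 days = 10.2 × 86400 s = 8.8128×10^5 s: μ = 4π²r³/T² = 1.82057×10^8 km³/s².
Transfer-ellipse semi-major axis a_t = (r₁ + r₂)/2 = (2.640×10^5 + 1.530×10^6)/2 = 8.970×10^5 km.
Transfer time t = π√(a_t³/μ) = 1.978×10^5 s.
Target angular speed ω₂ = √(μ/r₂³) = 7.130×10^-6 rad/s.
Angle swept by the target during transfer: ω₂·t = 1.4103 rad = 80.80°.
Arrival is 180° from departure on the ellipse, so φ = 180° − 80.80° = 99.2°.

φ = 99.2°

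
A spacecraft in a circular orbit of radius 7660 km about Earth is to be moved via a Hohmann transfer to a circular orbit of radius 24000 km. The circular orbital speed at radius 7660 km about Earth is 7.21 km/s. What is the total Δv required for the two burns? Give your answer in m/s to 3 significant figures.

From the circular-orbit relation v² = μ/r at r = 7660 km: μ = v²r = (7.21)² × 7660 = 3.98198×10^5 km³/s².
Semi-major axis of the transfer orbit: a_t = (7660 + 24000)/2 = 15830 km.
Circular speed at r₁: v₁ = √(μ/r₁) = √(3.98198×10^5/7660) = 7.210 km/s.
Transfer-orbit speed at r₁ (v² = μ(2/r − 1/a)): v_p = √[μ(2/r₁ − 1/a_t)] = 8.878 km/s.
First burn Δv₁ = |v_p − v₁| = 1.668 km/s.
At r₂, v₂ = √(μ/r₂) = 4.073 km/s.
Transfer-orbit speed at r₂: v_a = √[μ(2/r₂ − 1/a_t)] = 2.833 km/s.
Second burn Δv₂ = |v₂ − v_a| = 1.240 km/s.
Total Δv = Δv₁ + Δv₂ = 2.908 km/s.

Δv = 2910 m/s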